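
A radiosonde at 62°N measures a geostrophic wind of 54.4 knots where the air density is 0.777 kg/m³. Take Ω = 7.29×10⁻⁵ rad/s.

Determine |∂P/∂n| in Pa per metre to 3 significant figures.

Coriolis parameter at 62°N:
f = 2Ω sin φ = 2 × 7.29×10⁻⁵ × sin 62° = 1.29×10⁻⁴ s⁻¹
Wind speed in SI: 54.4 knots = 28.0 m/s
Geostrophic balance rearranged: |∂P/∂n| = f ρ V_g
|∂P/∂n| = 1.29×10⁻⁴ × 0.777 × 28.0 = 2.80×10⁻³ Pa/m

2.80×10⁻³ Pa/m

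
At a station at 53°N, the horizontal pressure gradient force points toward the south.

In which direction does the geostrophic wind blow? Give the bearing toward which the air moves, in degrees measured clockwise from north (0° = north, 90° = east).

270°

The pressure-gradient force points toward the south (bearing 180°).
Geostrophic balance: in the Northern Hemisphere the Coriolis force deflects motion to the right, so the geostrophic wind blows 90° to the right of the pressure-gradient force (low pressure on the left).
Rotating 180° by 90° clockwise gives 270° — the wind blows toward the west.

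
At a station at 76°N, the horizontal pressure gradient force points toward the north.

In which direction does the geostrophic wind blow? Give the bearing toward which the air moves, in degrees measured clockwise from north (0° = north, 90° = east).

The pressure-gradient force points toward the north (bearing 000°).
Geostrophic balance: in the Northern Hemisphere the Coriolis force deflects motion to the right, so the geostrophic wind blows 90° to the right of the pressure-gradient force (low pressure on the left).
Rotating 000° by 90° clockwise gives 090° — the wind blows toward the east.

090°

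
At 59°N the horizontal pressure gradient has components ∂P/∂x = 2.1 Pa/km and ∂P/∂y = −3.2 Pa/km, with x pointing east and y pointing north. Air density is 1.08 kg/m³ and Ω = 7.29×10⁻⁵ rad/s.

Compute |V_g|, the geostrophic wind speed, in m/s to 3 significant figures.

Coriolis parameter at 59°N:
f = 2Ω sin φ = 2 × 7.29×10⁻⁵ × sin 59° = 1.25×10⁻⁴ s⁻¹
Component geostrophic relations (x east, y north):
u_g = −(1/(fρ)) ∂P/∂y,  v_g = (1/(fρ)) ∂P/∂x
u_g = −(−3.2×10⁻³)/(1.25×10⁻⁴ × 1.08) = 23.7 m/s;  v_g = (2.1×10⁻³)/(1.25×10⁻⁴ × 1.08) = 15.6 m/s
|V_g| = √(u_g² + v_g²) = 28.4 m/s

28.4 m/s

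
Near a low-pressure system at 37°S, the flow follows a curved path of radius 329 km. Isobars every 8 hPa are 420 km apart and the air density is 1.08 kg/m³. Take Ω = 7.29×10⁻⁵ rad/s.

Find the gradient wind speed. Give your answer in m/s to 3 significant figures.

Coriolis parameter at 37°S:
f = 2Ω sin φ = 2 × 7.29×10⁻⁵ × sin 37° = 8.77×10⁻⁵ s⁻¹
Pressure gradient: |∂P/∂n| = 800 Pa / 420000 m = 1.90×10⁻³ Pa/m
Geostrophic speed: V_g = |∂P/∂n|/(fρ) = 1.90×10⁻³/(8.77×10⁻⁵ × 1.08) = 20.1 m/s
Around a low, centrifugal force acts outward with Coriolis, so pressure-gradient force balances both:
(1/ρ)|∂P/∂n| = fV + V²/R  →  V² + fR·V − fR·V_g = 0
With fR = 8.77×10⁻⁵ × 329×10³ m = 28.9 m/s:
V = [−fR + √((fR)² + 4 fR V_g)]/2 = [−28.9 + √(28.9² + 4×28.9×20.1)]/2 = 13.6 m/s
Subgeostrophic (V < V_g = 20.1 m/s), as expected around a low.

13.6 m/s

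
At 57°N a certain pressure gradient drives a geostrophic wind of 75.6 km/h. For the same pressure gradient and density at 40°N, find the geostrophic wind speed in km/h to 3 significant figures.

With the same pressure gradient and density, V_g ∝ 1/f ∝ 1/sin φ.
V₂ = V₁ · sin φ₁ / sin φ₂ = 75.6 × sin 57° / sin 40°
V₂ = 75.6 × 0.8387/0.6428 = 98.6 km/h

98.6 km/h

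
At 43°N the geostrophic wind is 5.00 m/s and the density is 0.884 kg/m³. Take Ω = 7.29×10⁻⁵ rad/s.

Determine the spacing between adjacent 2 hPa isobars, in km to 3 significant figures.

Coriolis parameter at 43°N:
f = 2Ω sin φ = 2 × 7.29×10⁻⁵ × sin 43° = 9.94×10⁻⁵ s⁻¹
Geostrophic balance rearranged: |∂P/∂n| = f ρ V_g
|∂P/∂n| = 9.94×10⁻⁵ × 0.884 × 5.00 = 4.40×10⁻⁴ Pa/m
Isobar spacing: Δn = ΔP/|∂P/∂n| = 200 Pa / 4.40×10⁻⁴ Pa/m = 455058 m ≈ 455 km

455 km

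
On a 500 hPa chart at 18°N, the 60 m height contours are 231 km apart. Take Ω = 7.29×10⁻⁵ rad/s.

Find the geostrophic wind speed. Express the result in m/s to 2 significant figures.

Coriolis parameter at 18°N:
f = 2Ω sin φ = 2 × 7.29×10⁻⁵ × sin 18° = 4.51×10⁻⁵ s⁻¹
Height gradient: |∂Z/∂n| = 60 m / 231000 m = 2.60×10⁻⁴
On a pressure surface, geostrophic balance gives V_g = (g/f)|∂Z/∂n|:
V_g = 9.81 × 2.60×10⁻⁴ / 4.51×10⁻⁵ = 56.6 m/s

57 m/s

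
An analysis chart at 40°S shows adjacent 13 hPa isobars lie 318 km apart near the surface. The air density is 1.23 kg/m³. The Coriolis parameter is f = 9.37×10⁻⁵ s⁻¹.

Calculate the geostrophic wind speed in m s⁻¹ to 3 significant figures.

Pressure gradient: |∂P/∂n| = 1300 Pa / 318000 m = 4.09×10⁻³ Pa/m
Geostrophic balance (pressure-gradient force = Coriolis force):
V_g = (1/(fρ)) |∂P/∂n| = 4.09×10⁻³ / (9.37×10⁻⁵ × 1.23) = 35.5 m/s

35.5 m s⁻¹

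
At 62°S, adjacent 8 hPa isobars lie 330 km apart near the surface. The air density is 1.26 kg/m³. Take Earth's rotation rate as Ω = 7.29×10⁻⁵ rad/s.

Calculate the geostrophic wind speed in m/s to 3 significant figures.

Coriolis parameter at 62°S:
f = 2Ω sin φ = 2 × 7.29×10⁻⁵ × sin 62° = 1.29×10⁻⁴ s⁻¹
Pressure gradient: |∂P/∂n| = 800 Pa / 330000 m = 2.42×10⁻³ Pa/m
Geostrophic balance (pressure-gradient force = Coriolis force):
V_g = (1/(fρ)) |∂P/∂n| = 2.42×10⁻³ / (1.29×10⁻⁴ × 1.26) = 14.9 m/s

14.9 m/s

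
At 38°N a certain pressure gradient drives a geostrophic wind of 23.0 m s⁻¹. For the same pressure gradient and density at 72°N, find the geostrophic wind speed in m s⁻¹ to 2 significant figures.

With the same pressure gradient and density, V_g ∝ 1/f ∝ 1/sin φ.
V₂ = V₁ · sin φ₁ / sin φ₂ = 23.0 × sin 38° / sin 72°
V₂ = 23.0 × 0.6157/0.9511 = 15 m s⁻¹

15 m s⁻¹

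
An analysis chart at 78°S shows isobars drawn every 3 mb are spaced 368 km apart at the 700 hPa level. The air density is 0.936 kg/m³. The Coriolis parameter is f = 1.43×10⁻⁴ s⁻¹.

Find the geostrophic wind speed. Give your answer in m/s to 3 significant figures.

Pressure gradient: |∂P/∂n| = 300 Pa / 368000 m = 8.15×10⁻⁴ Pa/m
Geostrophic balance (pressure-gradient force = Coriolis force):
V_g = (1/(fρ)) |∂P/∂n| = 8.15×10⁻⁴ / (1.43×10⁻⁴ × 0.936) = 6.09 m/s

6.09 m/s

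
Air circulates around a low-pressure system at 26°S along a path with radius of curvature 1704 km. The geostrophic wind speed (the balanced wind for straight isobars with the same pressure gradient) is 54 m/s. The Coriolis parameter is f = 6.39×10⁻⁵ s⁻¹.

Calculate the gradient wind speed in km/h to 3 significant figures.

Around a low, centrifugal force acts outward with Coriolis, so pressure-gradient force balances both:
(1/ρ)|∂P/∂n| = fV + V²/R  →  V² + fR·V − fR·V_g = 0
With fR = 6.39×10⁻⁵ × 1704×10³ m = 109 m/s:
V = [−fR + √((fR)² + 4 fR V_g)]/2 = [−109 + √(109² + 4×109×54)]/2 = 39.6 m/s
Subgeostrophic (V < V_g = 54 m/s), as expected around a low.
Converting: 39.6 m/s × 3.6 = 143 km/h

143 km/h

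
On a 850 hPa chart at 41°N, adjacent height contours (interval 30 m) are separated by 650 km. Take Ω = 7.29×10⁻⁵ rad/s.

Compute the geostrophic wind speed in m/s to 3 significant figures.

4.73 m/s

Coriolis parameter at 41°N:
f = 2Ω sin φ = 2 × 7.29×10⁻⁵ × sin 41° = 9.57×10⁻⁵ s⁻¹
Height gradient: |∂Z/∂n| = 30 m / 650000 m = 4.62×10⁻⁵
On a pressure surface, geostrophic balance gives V_g = (g/f)|∂Z/∂n|:
V_g = 9.81 × 4.62×10⁻⁵ / 9.57×10⁻⁵ = 4.73 m/s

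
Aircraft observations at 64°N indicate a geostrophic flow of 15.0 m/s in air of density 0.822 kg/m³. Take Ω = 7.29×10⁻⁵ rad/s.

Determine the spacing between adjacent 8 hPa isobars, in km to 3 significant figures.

495 km

Coriolis parameter at 64°N:
f = 2Ω sin φ = 2 × 7.29×10⁻⁵ × sin 64° = 1.31×10⁻⁴ s⁻¹
Geostrophic balance rearranged: |∂P/∂n| = f ρ V_g
|∂P/∂n| = 1.31×10⁻⁴ × 0.822 × 15.0 = 1.62×10⁻³ Pa/m
Isobar spacing: Δn = ΔP/|∂P/∂n| = 800 Pa / 1.62×10⁻³ Pa/m = 495119 m ≈ 495 km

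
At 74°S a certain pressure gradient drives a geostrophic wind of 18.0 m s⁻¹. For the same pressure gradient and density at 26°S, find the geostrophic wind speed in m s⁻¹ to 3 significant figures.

With the same pressure gradient and density, V_g ∝ 1/f ∝ 1/sin φ.
V₂ = V₁ · sin φ₁ / sin φ₂ = 18.0 × sin 74° / sin 26°
V₂ = 18.0 × 0.9613/0.4384 = 39.5 m s⁻¹

39.5 m s⁻¹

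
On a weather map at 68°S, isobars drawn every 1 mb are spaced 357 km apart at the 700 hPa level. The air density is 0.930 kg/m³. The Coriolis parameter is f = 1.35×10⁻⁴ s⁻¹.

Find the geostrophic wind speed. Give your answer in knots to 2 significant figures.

Pressure gradient: |∂P/∂n| = 100 Pa / 357000 m = 2.80×10⁻⁴ Pa/m
Geostrophic balance (pressure-gradient force = Coriolis force):
V_g = (1/(fρ)) |∂P/∂n| = 2.80×10⁻⁴ / (1.35×10⁻⁴ × 0.930) = 2.23 m/s
Converting: 2.23 m/s × 1.944 = 4.3 knots

4.3 knots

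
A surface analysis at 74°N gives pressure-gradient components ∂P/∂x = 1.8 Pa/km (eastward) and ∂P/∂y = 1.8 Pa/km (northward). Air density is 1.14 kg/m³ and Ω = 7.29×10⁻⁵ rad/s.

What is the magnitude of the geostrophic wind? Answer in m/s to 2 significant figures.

Coriolis parameter at 74°N:
f = 2Ω sin φ = 2 × 7.29×10⁻⁵ × sin 74° = 1.40×10⁻⁴ s⁻¹
Component geostrophic relations (x east, y north):
u_g = −(1/(fρ)) ∂P/∂y,  v_g = (1/(fρ)) ∂P/∂x
u_g = −(1.8×10⁻³)/(1.40×10⁻⁴ × 1.14) = −11.3 m/s;  v_g = (1.8×10⁻³)/(1.40×10⁻⁴ × 1.14) = 11.3 m/s
|V_g| = √(u_g² + v_g²) = 15.9 m/s

16 m/s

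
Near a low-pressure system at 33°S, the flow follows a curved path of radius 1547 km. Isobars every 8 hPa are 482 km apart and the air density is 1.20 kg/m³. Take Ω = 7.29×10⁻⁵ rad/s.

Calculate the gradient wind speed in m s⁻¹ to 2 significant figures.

15 m s⁻¹

Coriolis parameter at 33°S:
f = 2Ω sin φ = 2 × 7.29×10⁻⁵ × sin 33° = 7.94×10⁻⁵ s⁻¹
Pressure gradient: |∂P/∂n| = 800 Pa / 482000 m = 1.66×10⁻³ Pa/m
Geostrophic speed: V_g = |∂P/∂n|/(fρ) = 1.66×10⁻³/(7.94×10⁻⁵ × 1.20) = 17.4 m/s
Around a low, centrifugal force acts outward with Coriolis, so pressure-gradient force balances both:
(1/ρ)|∂P/∂n| = fV + V²/R  →  V² + fR·V − fR·V_g = 0
With fR = 7.94×10⁻⁵ × 1547×10³ m = 123 m/s:
V = [−fR + √((fR)² + 4 fR V_g)]/2 = [−123 + √(123² + 4×123×17.4)]/2 = 15.5 m/s
Subgeostrophic (V < V_g = 17.4 m/s), as expected around a low.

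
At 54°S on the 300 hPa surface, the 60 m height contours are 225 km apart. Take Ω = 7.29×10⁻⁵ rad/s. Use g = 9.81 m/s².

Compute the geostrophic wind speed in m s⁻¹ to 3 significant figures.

22.2 m s⁻¹

Coriolis parameter at 54°S:
f = 2Ω sin φ = 2 × 7.29×10⁻⁵ × sin 54° = 1.18×10⁻⁴ s⁻¹
Height gradient: |∂Z/∂n| = 60 m / 225000 m = 2.67×10⁻⁴
On a pressure surface, geostrophic balance gives V_g = (g/f)|∂Z/∂n|:
V_g = 9.81 × 2.67×10⁻⁴ / 1.18×10⁻⁴ = 22.2 m/s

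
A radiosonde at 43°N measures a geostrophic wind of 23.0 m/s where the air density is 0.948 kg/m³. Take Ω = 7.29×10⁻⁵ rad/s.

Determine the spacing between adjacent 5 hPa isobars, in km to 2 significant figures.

230 km

Coriolis parameter at 43°N:
f = 2Ω sin φ = 2 × 7.29×10⁻⁵ × sin 43° = 9.94×10⁻⁵ s⁻¹
Geostrophic balance rearranged: |∂P/∂n| = f ρ V_g
|∂P/∂n| = 9.94×10⁻⁵ × 0.948 × 23.0 = 2.17×10⁻³ Pa/m
Isobar spacing: Δn = ΔP/|∂P/∂n| = 500 Pa / 2.17×10⁻³ Pa/m = 230618 m ≈ 230 km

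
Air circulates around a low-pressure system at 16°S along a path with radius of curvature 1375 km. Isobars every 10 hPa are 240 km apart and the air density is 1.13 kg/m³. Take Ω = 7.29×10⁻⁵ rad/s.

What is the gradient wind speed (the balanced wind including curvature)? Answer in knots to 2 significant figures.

Coriolis parameter at 16°S:
f = 2Ω sin φ = 2 × 7.29×10⁻⁵ × sin 16° = 4.02×10⁻⁵ s⁻¹
Pressure gradient: |∂P/∂n| = 1000 Pa / 240000 m = 4.17×10⁻³ Pa/m
Geostrophic speed: V_g = |∂P/∂n|/(fρ) = 4.17×10⁻³/(4.02×10⁻⁵ × 1.13) = 91.8 m/s
Around a low, centrifugal force acts outward with Coriolis, so pressure-gradient force balances both:
(1/ρ)|∂P/∂n| = fV + V²/R  →  V² + fR·V − fR·V_g = 0
With fR = 4.02×10⁻⁵ × 1375×10³ m = 55.3 m/s:
V = [−fR + √((fR)² + 4 fR V_g)]/2 = [−55.3 + √(55.3² + 4×55.3×91.8)]/2 = 48.7 m/s
Subgeostrophic (V < V_g = 91.8 m/s), as expected around a low.
Converting: 48.7 m/s × 1.944 = 95 knots

95 knots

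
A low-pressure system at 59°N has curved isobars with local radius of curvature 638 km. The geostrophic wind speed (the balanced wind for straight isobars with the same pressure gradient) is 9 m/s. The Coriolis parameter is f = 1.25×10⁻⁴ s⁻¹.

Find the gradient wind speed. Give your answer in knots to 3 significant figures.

Around a low, centrifugal force acts outward with Coriolis, so pressure-gradient force balances both:
(1/ρ)|∂P/∂n| = fV + V²/R  →  V² + fR·V − fR·V_g = 0
With fR = 1.25×10⁻⁴ × 638×10³ m = 79.8 m/s:
V = [−fR + √((fR)² + 4 fR V_g)]/2 = [−79.8 + √(79.8² + 4×79.8×9)]/2 = 8.16 m/s
Subgeostrophic (V < V_g = 9 m/s), as expected around a low.
Converting: 8.16 m/s × 1.944 = 15.9 knots

15.9 knots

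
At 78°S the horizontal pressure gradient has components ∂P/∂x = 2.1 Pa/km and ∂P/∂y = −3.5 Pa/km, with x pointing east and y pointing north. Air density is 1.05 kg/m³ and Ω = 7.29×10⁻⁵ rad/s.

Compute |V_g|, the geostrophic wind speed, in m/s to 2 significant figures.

27 m/s

Coriolis parameter at 78°S:
f = 2Ω sin φ = 2 × 7.29×10⁻⁵ × sin 78° = 1.43×10⁻⁴ s⁻¹
In the Southern Hemisphere f is negative: f = −1.43×10⁻⁴ s⁻¹.
Component geostrophic relations (x east, y north):
u_g = −(1/(fρ)) ∂P/∂y,  v_g = (1/(fρ)) ∂P/∂x
u_g = −(−3.5×10⁻³)/(−1.43×10⁻⁴ × 1.05) = −23.4 m/s;  v_g = (2.1×10⁻³)/(−1.43×10⁻⁴ × 1.05) = −14.0 m/s
|V_g| = √(u_g² + v_g²) = 27.3 m/s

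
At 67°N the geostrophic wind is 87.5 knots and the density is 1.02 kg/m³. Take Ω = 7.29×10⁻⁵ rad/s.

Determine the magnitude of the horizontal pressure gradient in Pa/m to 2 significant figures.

Coriolis parameter at 67°N:
f = 2Ω sin φ = 2 × 7.29×10⁻⁵ × sin 67° = 1.34×10⁻⁴ s⁻¹
Wind speed in SI: 87.5 knots = 45.0 m/s
Geostrophic balance rearranged: |∂P/∂n| = f ρ V_g
|∂P/∂n| = 1.34×10⁻⁴ × 1.02 × 45.0 = 6.16×10⁻³ Pa/m

6.2×10⁻³ Pa/m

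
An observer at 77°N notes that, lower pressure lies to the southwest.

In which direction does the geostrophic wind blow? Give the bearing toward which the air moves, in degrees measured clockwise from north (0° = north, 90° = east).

The pressure-gradient force points toward the southwest (bearing 225°).
Geostrophic balance: in the Northern Hemisphere the Coriolis force deflects motion to the right, so the geostrophic wind blows 90° to the right of the pressure-gradient force (low pressure on the left).
Rotating 225° by 90° clockwise gives 315° — the wind blows toward the northwest.

315°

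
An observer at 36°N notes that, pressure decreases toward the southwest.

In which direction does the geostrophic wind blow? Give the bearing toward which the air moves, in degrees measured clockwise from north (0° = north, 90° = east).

315°

The pressure-gradient force points toward the southwest (bearing 225°).
Geostrophic balance: in the Northern Hemisphere the Coriolis force deflects motion to the right, so the geostrophic wind blows 90° to the right of the pressure-gradient force (low pressure on the left).
Rotating 225° by 90° clockwise gives 315° — the wind blows toward the northwest.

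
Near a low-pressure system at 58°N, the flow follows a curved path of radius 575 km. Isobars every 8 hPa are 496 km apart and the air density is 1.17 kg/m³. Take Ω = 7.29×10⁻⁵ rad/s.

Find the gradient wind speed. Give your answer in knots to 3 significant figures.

19.0 knots

Coriolis parameter at 58°N:
f = 2Ω sin φ = 2 × 7.29×10⁻⁵ × sin 58° = 1.24×10⁻⁴ s⁻¹
Pressure gradient: |∂P/∂n| = 800 Pa / 496000 m = 1.61×10⁻³ Pa/m
Geostrophic speed: V_g = |∂P/∂n|/(fρ) = 1.61×10⁻³/(1.24×10⁻⁴ × 1.17) = 11.1 m/s
Around a low, centrifugal force acts outward with Coriolis, so pressure-gradient force balances both:
(1/ρ)|∂P/∂n| = fV + V²/R  →  V² + fR·V − fR·V_g = 0
With fR = 1.24×10⁻⁴ × 575×10³ m = 71.1 m/s:
V = [−fR + √((fR)² + 4 fR V_g)]/2 = [−71.1 + √(71.1² + 4×71.1×11.1)]/2 = 9.8 m/s
Subgeostrophic (V < V_g = 11.1 m/s), as expected around a low.
Converting: 9.8 m/s × 1.944 = 19.0 knots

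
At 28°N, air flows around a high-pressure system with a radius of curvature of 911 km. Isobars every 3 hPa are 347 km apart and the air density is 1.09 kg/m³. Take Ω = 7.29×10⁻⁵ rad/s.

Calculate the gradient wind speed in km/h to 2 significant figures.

55 km/h

Coriolis parameter at 28°N:
f = 2Ω sin φ = 2 × 7.29×10⁻⁵ × sin 28° = 6.84×10⁻⁵ s⁻¹
Pressure gradient: |∂P/∂n| = 300 Pa / 347000 m = 8.65×10⁻⁴ Pa/m
Geostrophic speed: V_g = |∂P/∂n|/(fρ) = 8.65×10⁻⁴/(6.84×10⁻⁵ × 1.09) = 11.6 m/s
Around a high, pressure-gradient force acts outward with centrifugal, so Coriolis balances both:
fV = (1/ρ)|∂P/∂n| + V²/R  →  V² − fR·V + fR·V_g = 0
With fR = 6.84×10⁻⁵ × 911×10³ m = 62.4 m/s:
V = [fR − √((fR)² − 4 fR V_g)]/2 = [62.4 − √(62.4² − 4×62.4×11.6)]/2 = 15.4 m/s
Supergeostrophic (V > V_g = 11.6 m/s), as expected around a high.
Converting: 15.4 m/s × 3.6 = 55 km/h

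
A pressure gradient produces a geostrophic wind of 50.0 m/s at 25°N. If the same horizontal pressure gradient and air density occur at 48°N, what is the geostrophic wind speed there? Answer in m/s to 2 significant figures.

With the same pressure gradient and density, V_g ∝ 1/f ∝ 1/sin φ.
V₂ = V₁ · sin φ₁ / sin φ₂ = 50.0 × sin 25° / sin 48°
V₂ = 50.0 × 0.4226/0.7431 = 28 m/s

28 m/s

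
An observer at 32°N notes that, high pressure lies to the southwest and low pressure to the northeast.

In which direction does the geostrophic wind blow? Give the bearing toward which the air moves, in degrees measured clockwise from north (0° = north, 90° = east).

135°

The pressure-gradient force points toward the northeast (bearing 045°).
Geostrophic balance: in the Northern Hemisphere the Coriolis force deflects motion to the right, so the geostrophic wind blows 90° to the right of the pressure-gradient force (low pressure on the left).
Rotating 045° by 90° clockwise gives 135° — the wind blows toward the southeast.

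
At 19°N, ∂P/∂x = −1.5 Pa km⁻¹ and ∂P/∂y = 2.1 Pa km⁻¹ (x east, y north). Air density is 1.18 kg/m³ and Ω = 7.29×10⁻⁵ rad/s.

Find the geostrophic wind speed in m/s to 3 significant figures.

46.1 m/s

Coriolis parameter at 19°N:
f = 2Ω sin φ = 2 × 7.29×10⁻⁵ × sin 19° = 4.75×10⁻⁵ s⁻¹
Component geostrophic relations (x east, y north):
u_g = −(1/(fρ)) ∂P/∂y,  v_g = (1/(fρ)) ∂P/∂x
u_g = −(2.1×10⁻³)/(4.75×10⁻⁵ × 1.18) = −37.5 m/s;  v_g = (−1.5×10⁻³)/(4.75×10⁻⁵ × 1.18) = −26.8 m/s
|V_g| = √(u_g² + v_g²) = 46.1 m/s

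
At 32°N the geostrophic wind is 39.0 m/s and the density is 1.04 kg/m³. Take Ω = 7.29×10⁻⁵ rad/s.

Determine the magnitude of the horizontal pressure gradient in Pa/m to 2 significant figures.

3.1×10⁻³ Pa/m

Coriolis parameter at 32°N:
f = 2Ω sin φ = 2 × 7.29×10⁻⁵ × sin 32° = 7.73×10⁻⁵ s⁻¹
Geostrophic balance rearranged: |∂P/∂n| = f ρ V_g
|∂P/∂n| = 7.73×10⁻⁵ × 1.04 × 39.0 = 3.13×10⁻³ Pa/m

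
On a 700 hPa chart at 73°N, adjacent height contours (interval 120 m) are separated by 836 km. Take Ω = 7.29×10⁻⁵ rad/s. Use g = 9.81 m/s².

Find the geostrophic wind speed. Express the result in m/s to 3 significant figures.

10.1 m/s

Coriolis parameter at 73°N:
f = 2Ω sin φ = 2 × 7.29×10⁻⁵ × sin 73° = 1.39×10⁻⁴ s⁻¹
Height gradient: |∂Z/∂n| = 120 m / 836000 m = 1.44×10⁻⁴
On a pressure surface, geostrophic balance gives V_g = (g/f)|∂Z/∂n|:
V_g = 9.81 × 1.44×10⁻⁴ / 1.39×10⁻⁴ = 10.1 m/s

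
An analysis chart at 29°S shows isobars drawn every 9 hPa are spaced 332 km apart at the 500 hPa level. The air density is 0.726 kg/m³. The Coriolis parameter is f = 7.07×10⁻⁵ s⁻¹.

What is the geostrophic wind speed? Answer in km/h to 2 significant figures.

Pressure gradient: |∂P/∂n| = 900 Pa / 332000 m = 2.71×10⁻³ Pa/m
Geostrophic balance (pressure-gradient force = Coriolis force):
V_g = (1/(fρ)) |∂P/∂n| = 2.71×10⁻³ / (7.07×10⁻⁵ × 0.726) = 52.8 m/s
Converting: 52.8 m/s × 3.6 = 190 km/h

190 km/h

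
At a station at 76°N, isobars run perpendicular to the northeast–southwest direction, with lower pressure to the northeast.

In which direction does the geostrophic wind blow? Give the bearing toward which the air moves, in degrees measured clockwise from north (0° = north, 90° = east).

The pressure-gradient force points toward the northeast (bearing 045°).
Geostrophic balance: in the Northern Hemisphere the Coriolis force deflects motion to the right, so the geostrophic wind blows 90° to the right of the pressure-gradient force (low pressure on the left).
Rotating 045° by 90° clockwise gives 135° — the wind blows toward the southeast.

135°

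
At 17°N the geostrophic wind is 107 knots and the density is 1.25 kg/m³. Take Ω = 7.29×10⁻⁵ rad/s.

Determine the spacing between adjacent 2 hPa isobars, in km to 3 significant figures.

Coriolis parameter at 17°N:
f = 2Ω sin φ = 2 × 7.29×10⁻⁵ × sin 17° = 4.26×10⁻⁵ s⁻¹
Wind speed in SI: 107 knots = 55.0 m/s
Geostrophic balance rearranged: |∂P/∂n| = f ρ V_g
|∂P/∂n| = 4.26×10⁻⁵ × 1.25 × 55.0 = 2.93×10⁻³ Pa/m
Isobar spacing: Δn = ΔP/|∂P/∂n| = 200 Pa / 2.93×10⁻³ Pa/m = 68188 m ≈ 68.2 km

68.2 km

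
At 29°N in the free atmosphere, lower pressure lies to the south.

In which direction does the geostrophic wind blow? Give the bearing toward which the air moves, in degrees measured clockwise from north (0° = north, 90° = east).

The pressure-gradient force points toward the south (bearing 180°).
Geostrophic balance: in the Northern Hemisphere the Coriolis force deflects motion to the right, so the geostrophic wind blows 90° to the right of the pressure-gradient force (low pressure on the left).
Rotating 180° by 90° clockwise gives 270° — the wind blows toward the west.

270°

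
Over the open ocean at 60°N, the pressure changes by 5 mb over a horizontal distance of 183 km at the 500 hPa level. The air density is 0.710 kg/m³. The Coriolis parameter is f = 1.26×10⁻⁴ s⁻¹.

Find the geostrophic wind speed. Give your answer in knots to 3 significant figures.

Pressure gradient: |∂P/∂n| = 500 Pa / 183000 m = 2.73×10⁻³ Pa/m
Geostrophic balance (pressure-gradient force = Coriolis force):
V_g = (1/(fρ)) |∂P/∂n| = 2.73×10⁻³ / (1.26×10⁻⁴ × 0.710) = 30.5 m/s
Converting: 30.5 m/s × 1.944 = 59.4 knots

59.4 knots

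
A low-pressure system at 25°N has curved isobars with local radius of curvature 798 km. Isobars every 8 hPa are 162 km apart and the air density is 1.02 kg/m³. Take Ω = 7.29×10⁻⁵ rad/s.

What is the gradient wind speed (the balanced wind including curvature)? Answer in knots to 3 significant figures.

Coriolis parameter at 25°N:
f = 2Ω sin φ = 2 × 7.29×10⁻⁵ × sin 25° = 6.16×10⁻⁵ s⁻¹
Pressure gradient: |∂P/∂n| = 800 Pa / 162000 m = 4.94×10⁻³ Pa/m
Geostrophic speed: V_g = |∂P/∂n|/(fρ) = 4.94×10⁻³/(6.16×10⁻⁵ × 1.02) = 78.6 m/s
Around a low, centrifugal force acts outward with Coriolis, so pressure-gradient force balances both:
(1/ρ)|∂P/∂n| = fV + V²/R  →  V² + fR·V − fR·V_g = 0
With fR = 6.16×10⁻⁵ × 798×10³ m = 49.2 m/s:
V = [−fR + √((fR)² + 4 fR V_g)]/2 = [−49.2 + √(49.2² + 4×49.2×78.6)]/2 = 42.3 m/s
Subgeostrophic (V < V_g = 78.6 m/s), as expected around a low.
Converting: 42.3 m/s × 1.944 = 82.1 knots

82.1 knots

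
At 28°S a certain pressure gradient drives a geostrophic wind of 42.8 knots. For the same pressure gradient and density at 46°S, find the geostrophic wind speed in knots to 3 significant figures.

27.9 knots

With the same pressure gradient and density, V_g ∝ 1/f ∝ 1/sin φ.
V₂ = V₁ · sin φ₁ / sin φ₂ = 42.8 × sin 28° / sin 46°
V₂ = 42.8 × 0.4695/0.7193 = 27.9 knots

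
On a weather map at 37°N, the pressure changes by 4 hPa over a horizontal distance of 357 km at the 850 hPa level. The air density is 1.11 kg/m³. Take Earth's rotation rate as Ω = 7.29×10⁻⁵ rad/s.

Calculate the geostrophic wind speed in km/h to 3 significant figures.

41.4 km/h

Coriolis parameter at 37°N:
f = 2Ω sin φ = 2 × 7.29×10⁻⁵ × sin 37° = 8.77×10⁻⁵ s⁻¹
Pressure gradient: |∂P/∂n| = 400 Pa / 357000 m = 1.12×10⁻³ Pa/m
Geostrophic balance (pressure-gradient force = Coriolis force):
V_g = (1/(fρ)) |∂P/∂n| = 1.12×10⁻³ / (8.77×10⁻⁵ × 1.11) = 11.5 m/s
Converting: 11.5 m/s × 3.6 = 41.4 km/h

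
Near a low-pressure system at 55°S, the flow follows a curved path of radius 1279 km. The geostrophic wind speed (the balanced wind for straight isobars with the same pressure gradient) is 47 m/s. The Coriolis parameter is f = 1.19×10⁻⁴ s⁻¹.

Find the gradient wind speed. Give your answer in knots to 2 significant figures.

Around a low, centrifugal force acts outward with Coriolis, so pressure-gradient force balances both:
(1/ρ)|∂P/∂n| = fV + V²/R  →  V² + fR·V − fR·V_g = 0
With fR = 1.19×10⁻⁴ × 1279×10³ m = 152 m/s:
V = [−fR + √((fR)² + 4 fR V_g)]/2 = [−152 + √(152² + 4×152×47)]/2 = 37.7 m/s
Subgeostrophic (V < V_g = 47 m/s), as expected around a low.
Converting: 37.7 m/s × 1.944 = 73 knots

73 knots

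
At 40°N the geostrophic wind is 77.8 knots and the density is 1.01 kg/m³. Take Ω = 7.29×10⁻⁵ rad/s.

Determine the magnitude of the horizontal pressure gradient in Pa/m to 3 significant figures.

Coriolis parameter at 40°N:
f = 2Ω sin φ = 2 × 7.29×10⁻⁵ × sin 40° = 9.37×10⁻⁵ s⁻¹
Wind speed in SI: 77.8 knots = 40.0 m/s
Geostrophic balance rearranged: |∂P/∂n| = f ρ V_g
|∂P/∂n| = 9.37×10⁻⁵ × 1.01 × 40.0 = 3.79×10⁻³ Pa/m

3.79×10⁻³ Pa/m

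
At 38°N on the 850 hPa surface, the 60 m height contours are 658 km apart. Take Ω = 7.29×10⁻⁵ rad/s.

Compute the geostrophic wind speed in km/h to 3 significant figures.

35.9 km/h

Coriolis parameter at 38°N:
f = 2Ω sin φ = 2 × 7.29×10⁻⁵ × sin 38° = 8.98×10⁻⁵ s⁻¹
Height gradient: |∂Z/∂n| = 60 m / 658000 m = 9.12×10⁻⁵
On a pressure surface, geostrophic balance gives V_g = (g/f)|∂Z/∂n|:
V_g = 9.81 × 9.12×10⁻⁵ / 8.98×10⁻⁵ = 9.97 m/s
Converting: 9.97 m/s × 3.6 = 35.9 km/h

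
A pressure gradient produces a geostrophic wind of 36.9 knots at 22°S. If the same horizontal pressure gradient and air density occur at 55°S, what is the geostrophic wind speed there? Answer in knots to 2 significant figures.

With the same pressure gradient and density, V_g ∝ 1/f ∝ 1/sin φ.
V₂ = V₁ · sin φ₁ / sin φ₂ = 36.9 × sin 22° / sin 55°
V₂ = 36.9 × 0.3746/0.8192 = 17 knots

17 knots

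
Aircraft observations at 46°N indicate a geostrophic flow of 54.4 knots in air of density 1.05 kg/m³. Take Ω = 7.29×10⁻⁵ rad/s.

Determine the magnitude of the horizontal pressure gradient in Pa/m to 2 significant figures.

Coriolis parameter at 46°N:
f = 2Ω sin φ = 2 × 7.29×10⁻⁵ × sin 46° = 1.05×10⁻⁴ s⁻¹
Wind speed in SI: 54.4 knots = 28.0 m/s
Geostrophic balance rearranged: |∂P/∂n| = f ρ V_g
|∂P/∂n| = 1.05×10⁻⁴ × 1.05 × 28.0 = 3.08×10⁻³ Pa/m

3.1×10⁻³ Pa/m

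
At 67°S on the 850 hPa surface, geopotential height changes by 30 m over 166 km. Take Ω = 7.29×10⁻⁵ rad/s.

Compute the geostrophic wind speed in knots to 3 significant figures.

25.7 knots

Coriolis parameter at 67°S:
f = 2Ω sin φ = 2 × 7.29×10⁻⁵ × sin 67° = 1.34×10⁻⁴ s⁻¹
Height gradient: |∂Z/∂n| = 30 m / 166000 m = 1.81×10⁻⁴
On a pressure surface, geostrophic balance gives V_g = (g/f)|∂Z/∂n|:
V_g = 9.81 × 1.81×10⁻⁴ / 1.34×10⁻⁴ = 13.2 m/s
Converting: 13.2 m/s × 1.944 = 25.7 knots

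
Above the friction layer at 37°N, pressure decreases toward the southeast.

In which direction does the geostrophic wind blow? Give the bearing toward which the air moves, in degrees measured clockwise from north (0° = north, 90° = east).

The pressure-gradient force points toward the southeast (bearing 135°).
Geostrophic balance: in the Northern Hemisphere the Coriolis force deflects motion to the right, so the geostrophic wind blows 90° to the right of the pressure-gradient force (low pressure on the left).
Rotating 135° by 90° clockwise gives 225° — the wind blows toward the southwest.

225°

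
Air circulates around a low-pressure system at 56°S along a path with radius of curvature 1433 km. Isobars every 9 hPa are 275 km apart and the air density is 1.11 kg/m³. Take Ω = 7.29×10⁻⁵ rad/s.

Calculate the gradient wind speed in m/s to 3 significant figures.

Coriolis parameter at 56°S:
f = 2Ω sin φ = 2 × 7.29×10⁻⁵ × sin 56° = 1.21×10⁻⁴ s⁻¹
Pressure gradient: |∂P/∂n| = 900 Pa / 275000 m = 3.27×10⁻³ Pa/m
Geostrophic speed: V_g = |∂P/∂n|/(fρ) = 3.27×10⁻³/(1.21×10⁻⁴ × 1.11) = 24.4 m/s
Around a low, centrifugal force acts outward with Coriolis, so pressure-gradient force balances both:
(1/ρ)|∂P/∂n| = fV + V²/R  →  V² + fR·V − fR·V_g = 0
With fR = 1.21×10⁻⁴ × 1433×10³ m = 173 m/s:
V = [−fR + √((fR)² + 4 fR V_g)]/2 = [−173 + √(173² + 4×173×24.4)]/2 = 21.7 m/s
Subgeostrophic (V < V_g = 24.4 m/s), as expected around a low.

21.7 m/s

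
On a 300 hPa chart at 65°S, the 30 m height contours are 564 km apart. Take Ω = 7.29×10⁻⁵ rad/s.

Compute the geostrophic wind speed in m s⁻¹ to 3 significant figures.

Coriolis parameter at 65°S:
f = 2Ω sin φ = 2 × 7.29×10⁻⁵ × sin 65° = 1.32×10⁻⁴ s⁻¹
Height gradient: |∂Z/∂n| = 30 m / 564000 m = 5.32×10⁻⁵
On a pressure surface, geostrophic balance gives V_g = (g/f)|∂Z/∂n|:
V_g = 9.81 × 5.32×10⁻⁵ / 1.32×10⁻⁴ = 3.95 m/s

3.95 m s⁻¹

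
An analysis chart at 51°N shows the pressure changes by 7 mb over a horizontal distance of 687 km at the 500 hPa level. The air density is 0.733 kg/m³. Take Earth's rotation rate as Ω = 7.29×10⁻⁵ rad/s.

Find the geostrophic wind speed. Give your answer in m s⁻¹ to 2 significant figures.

Coriolis parameter at 51°N:
f = 2Ω sin φ = 2 × 7.29×10⁻⁵ × sin 51° = 1.13×10⁻⁴ s⁻¹
Pressure gradient: |∂P/∂n| = 700 Pa / 687000 m = 1.02×10⁻³ Pa/m
Geostrophic balance (pressure-gradient force = Coriolis force):
V_g = (1/(fρ)) |∂P/∂n| = 1.02×10⁻³ / (1.13×10⁻⁴ × 0.733) = 12.3 m/s

12 m s⁻¹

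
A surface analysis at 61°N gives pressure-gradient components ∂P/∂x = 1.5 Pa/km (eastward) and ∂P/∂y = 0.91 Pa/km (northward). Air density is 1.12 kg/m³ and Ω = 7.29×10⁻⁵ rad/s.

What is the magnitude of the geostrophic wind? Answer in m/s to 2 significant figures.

Coriolis parameter at 61°N:
f = 2Ω sin φ = 2 × 7.29×10⁻⁵ × sin 61° = 1.28×10⁻⁴ s⁻¹
Component geostrophic relations (x east, y north):
u_g = −(1/(fρ)) ∂P/∂y,  v_g = (1/(fρ)) ∂P/∂x
u_g = −(0.91×10⁻³)/(1.28×10⁻⁴ × 1.12) = −6.37 m/s;  v_g = (1.5×10⁻³)/(1.28×10⁻⁴ × 1.12) = 10.5 m/s
|V_g| = √(u_g² + v_g²) = 12.3 m/s

12 m/s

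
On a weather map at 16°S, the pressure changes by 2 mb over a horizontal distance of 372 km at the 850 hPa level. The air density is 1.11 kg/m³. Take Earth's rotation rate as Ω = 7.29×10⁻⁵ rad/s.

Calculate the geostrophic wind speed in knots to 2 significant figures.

Coriolis parameter at 16°S:
f = 2Ω sin φ = 2 × 7.29×10⁻⁵ × sin 16° = 4.02×10⁻⁵ s⁻¹
Pressure gradient: |∂P/∂n| = 200 Pa / 372000 m = 5.38×10⁻⁴ Pa/m
Geostrophic balance (pressure-gradient force = Coriolis force):
V_g = (1/(fρ)) |∂P/∂n| = 5.38×10⁻⁴ / (4.02×10⁻⁵ × 1.11) = 12.1 m/s
Converting: 12.1 m/s × 1.944 = 23 knots

23 knots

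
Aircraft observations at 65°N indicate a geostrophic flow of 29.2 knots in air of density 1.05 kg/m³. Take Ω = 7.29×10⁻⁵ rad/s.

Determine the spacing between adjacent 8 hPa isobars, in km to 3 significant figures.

384 km

Coriolis parameter at 65°N:
f = 2Ω sin φ = 2 × 7.29×10⁻⁵ × sin 65° = 1.32×10⁻⁴ s⁻¹
Wind speed in SI: 29.2 knots = 15.0 m/s
Geostrophic balance rearranged: |∂P/∂n| = f ρ V_g
|∂P/∂n| = 1.32×10⁻⁴ × 1.05 × 15.0 = 2.08×10⁻³ Pa/m
Isobar spacing: Δn = ΔP/|∂P/∂n| = 800 Pa / 2.08×10⁻³ Pa/m = 383837 m ≈ 384 km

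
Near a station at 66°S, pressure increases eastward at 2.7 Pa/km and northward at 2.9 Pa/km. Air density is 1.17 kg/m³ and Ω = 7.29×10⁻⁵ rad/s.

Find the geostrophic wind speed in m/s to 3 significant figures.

25.4 m/s

Coriolis parameter at 66°S:
f = 2Ω sin φ = 2 × 7.29×10⁻⁵ × sin 66° = 1.33×10⁻⁴ s⁻¹
In the Southern Hemisphere f is negative: f = −1.33×10⁻⁴ s⁻¹.
Component geostrophic relations (x east, y north):
u_g = −(1/(fρ)) ∂P/∂y,  v_g = (1/(fρ)) ∂P/∂x
u_g = −(2.9×10⁻³)/(−1.33×10⁻⁴ × 1.17) = 18.6 m/s;  v_g = (2.7×10⁻³)/(−1.33×10⁻⁴ × 1.17) = −17.3 m/s
|V_g| = √(u_g² + v_g²) = 25.4 m/s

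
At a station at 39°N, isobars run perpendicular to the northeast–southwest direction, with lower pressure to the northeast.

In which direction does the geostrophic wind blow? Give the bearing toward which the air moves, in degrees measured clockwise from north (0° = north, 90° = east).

The pressure-gradient force points toward the northeast (bearing 045°).
Geostrophic balance: in the Northern Hemisphere the Coriolis force deflects motion to the right, so the geostrophic wind blows 90° to the right of the pressure-gradient force (low pressure on the left).
Rotating 045° by 90° clockwise gives 135° — the wind blows toward the southeast.

135°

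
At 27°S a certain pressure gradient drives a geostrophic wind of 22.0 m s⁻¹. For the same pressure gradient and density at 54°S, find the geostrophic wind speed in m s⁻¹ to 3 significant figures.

With the same pressure gradient and density, V_g ∝ 1/f ∝ 1/sin φ.
V₂ = V₁ · sin φ₁ / sin φ₂ = 22.0 × sin 27° / sin 54°
V₂ = 22.0 × 0.4540/0.8090 = 12.3 m s⁻¹

12.3 m s⁻¹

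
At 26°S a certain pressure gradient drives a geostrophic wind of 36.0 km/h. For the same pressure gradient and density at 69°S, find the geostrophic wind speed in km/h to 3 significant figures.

With the same pressure gradient and density, V_g ∝ 1/f ∝ 1/sin φ.
V₂ = V₁ · sin φ₁ / sin φ₂ = 36.0 × sin 26° / sin 69°
V₂ = 36.0 × 0.4384/0.9336 = 16.9 km/h

16.9 km/h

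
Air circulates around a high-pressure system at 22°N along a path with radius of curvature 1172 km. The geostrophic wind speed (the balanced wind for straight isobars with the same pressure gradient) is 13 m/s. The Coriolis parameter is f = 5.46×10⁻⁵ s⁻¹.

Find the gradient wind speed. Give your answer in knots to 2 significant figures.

35 knots

Around a high, pressure-gradient force acts outward with centrifugal, so Coriolis balances both:
fV = (1/ρ)|∂P/∂n| + V²/R  →  V² − fR·V + fR·V_g = 0
With fR = 5.46×10⁻⁵ × 1172×10³ m = 64.0 m/s:
V = [fR − √((fR)² − 4 fR V_g)]/2 = [64.0 − √(64.0² − 4×64.0×13)]/2 = 18.1 m/s
Supergeostrophic (V > V_g = 13 m/s), as expected around a high.
Converting: 18.1 m/s × 1.944 = 35 knots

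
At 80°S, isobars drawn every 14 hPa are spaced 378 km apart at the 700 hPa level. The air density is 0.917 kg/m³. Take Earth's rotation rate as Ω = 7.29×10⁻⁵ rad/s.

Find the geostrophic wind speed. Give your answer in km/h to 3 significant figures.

101 km/h

Coriolis parameter at 80°S:
f = 2Ω sin φ = 2 × 7.29×10⁻⁵ × sin 80° = 1.44×10⁻⁴ s⁻¹
Pressure gradient: |∂P/∂n| = 1400 Pa / 378000 m = 3.70×10⁻³ Pa/m
Geostrophic balance (pressure-gradient force = Coriolis force):
V_g = (1/(fρ)) |∂P/∂n| = 3.70×10⁻³ / (1.44×10⁻⁴ × 0.917) = 28.1 m/s
Converting: 28.1 m/s × 3.6 = 101 km/h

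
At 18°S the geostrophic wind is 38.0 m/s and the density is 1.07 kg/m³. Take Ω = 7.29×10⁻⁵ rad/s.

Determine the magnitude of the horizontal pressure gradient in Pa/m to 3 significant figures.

1.83×10⁻³ Pa/m

Coriolis parameter at 18°S:
f = 2Ω sin φ = 2 × 7.29×10⁻⁵ × sin 18° = 4.51×10⁻⁵ s⁻¹
Geostrophic balance rearranged: |∂P/∂n| = f ρ V_g
|∂P/∂n| = 4.51×10⁻⁵ × 1.07 × 38.0 = 1.83×10⁻³ Pa/m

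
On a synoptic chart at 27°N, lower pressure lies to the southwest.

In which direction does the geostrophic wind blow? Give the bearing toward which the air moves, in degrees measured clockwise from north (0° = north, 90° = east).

315°

The pressure-gradient force points toward the southwest (bearing 225°).
Geostrophic balance: in the Northern Hemisphere the Coriolis force deflects motion to the right, so the geostrophic wind blows 90° to the right of the pressure-gradient force (low pressure on the left).
Rotating 225° by 90° clockwise gives 315° — the wind blows toward the northwest.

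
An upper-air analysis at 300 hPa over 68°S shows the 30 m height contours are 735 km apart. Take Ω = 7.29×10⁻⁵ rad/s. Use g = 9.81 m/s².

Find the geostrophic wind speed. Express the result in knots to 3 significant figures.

Coriolis parameter at 68°S:
f = 2Ω sin φ = 2 × 7.29×10⁻⁵ × sin 68° = 1.35×10⁻⁴ s⁻¹
Height gradient: |∂Z/∂n| = 30 m / 735000 m = 4.08×10⁻⁵
On a pressure surface, geostrophic balance gives V_g = (g/f)|∂Z/∂n|:
V_g = 9.81 × 4.08×10⁻⁵ / 1.35×10⁻⁴ = 2.96 m/s
Converting: 2.96 m/s × 1.944 = 5.76 knots

5.76 knots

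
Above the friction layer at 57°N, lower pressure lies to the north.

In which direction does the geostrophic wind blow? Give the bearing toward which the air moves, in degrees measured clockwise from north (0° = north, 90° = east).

The pressure-gradient force points toward the north (bearing 000°).
Geostrophic balance: in the Northern Hemisphere the Coriolis force deflects motion to the right, so the geostrophic wind blows 90° to the right of the pressure-gradient force (low pressure on the left).
Rotating 000° by 90° clockwise gives 090° — the wind blows toward the east.

090°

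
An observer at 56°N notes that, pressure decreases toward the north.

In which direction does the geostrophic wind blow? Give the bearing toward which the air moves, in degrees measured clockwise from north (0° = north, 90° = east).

The pressure-gradient force points toward the north (bearing 000°).
Geostrophic balance: in the Northern Hemisphere the Coriolis force deflects motion to the right, so the geostrophic wind blows 90° to the right of the pressure-gradient force (low pressure on the left).
Rotating 000° by 90° clockwise gives 090° — the wind blows toward the east.

090°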